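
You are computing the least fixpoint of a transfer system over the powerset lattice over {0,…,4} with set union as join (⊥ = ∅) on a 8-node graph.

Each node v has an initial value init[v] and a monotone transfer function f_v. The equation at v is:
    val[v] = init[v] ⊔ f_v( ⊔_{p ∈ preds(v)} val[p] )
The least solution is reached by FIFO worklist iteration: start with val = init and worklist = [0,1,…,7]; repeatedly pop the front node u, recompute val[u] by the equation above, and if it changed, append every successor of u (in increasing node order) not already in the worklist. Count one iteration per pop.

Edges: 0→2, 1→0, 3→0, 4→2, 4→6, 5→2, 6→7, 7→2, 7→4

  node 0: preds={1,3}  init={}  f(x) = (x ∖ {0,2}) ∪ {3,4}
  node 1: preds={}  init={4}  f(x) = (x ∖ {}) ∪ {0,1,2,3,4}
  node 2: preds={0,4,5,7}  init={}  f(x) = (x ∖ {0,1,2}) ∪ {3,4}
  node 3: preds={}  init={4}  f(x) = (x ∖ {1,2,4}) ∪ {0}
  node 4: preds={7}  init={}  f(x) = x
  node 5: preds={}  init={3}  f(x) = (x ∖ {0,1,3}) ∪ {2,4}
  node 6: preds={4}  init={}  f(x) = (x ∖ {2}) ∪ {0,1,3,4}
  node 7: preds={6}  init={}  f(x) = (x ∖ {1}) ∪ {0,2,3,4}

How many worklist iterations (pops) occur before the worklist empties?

Worklist (13 pops):
  #1 pop 0: in={4} → {3,4} (was {}); enqueue []
  #2 pop 1: in={} → {0,1,2,3,4} (was {4}); enqueue [0]
  #3 pop 2: in={3,4} → {3,4} (was {}); enqueue []
  #4 pop 3: in={} → {0,4} (was {4}); enqueue []
  #5 pop 4: in={} → {} (no change)
  #6 pop 5: in={} → {2,3,4} (was {3}); enqueue [2]
  #7 pop 6: in={} → {0,1,3,4} (was {}); enqueue []
  #8 pop 7: in={0,1,3,4} → {0,2,3,4} (was {}); enqueue [4]
  #9 pop 0: in={0,1,2,3,4} → {1,3,4} (was {3,4}); enqueue []
  #10 pop 2: in={0,1,2,3,4} → {3,4} (no change)
  #11 pop 4: in={0,2,3,4} → {0,2,3,4} (was {}); enqueue [2,6]
  #12 pop 2: in={0,1,2,3,4} → {3,4} (no change)
  #13 pop 6: in={0,2,3,4} → {0,1,3,4} (no change)

Fixpoint:
  val[0] = {1,3,4}
  val[1] = {0,1,2,3,4}
  val[2] = {3,4}
  val[3] = {0,4}
  val[4] = {0,2,3,4}
  val[5] = {2,3,4}
  val[6] = {0,1,3,4}
  val[7] = {0,2,3,4}

13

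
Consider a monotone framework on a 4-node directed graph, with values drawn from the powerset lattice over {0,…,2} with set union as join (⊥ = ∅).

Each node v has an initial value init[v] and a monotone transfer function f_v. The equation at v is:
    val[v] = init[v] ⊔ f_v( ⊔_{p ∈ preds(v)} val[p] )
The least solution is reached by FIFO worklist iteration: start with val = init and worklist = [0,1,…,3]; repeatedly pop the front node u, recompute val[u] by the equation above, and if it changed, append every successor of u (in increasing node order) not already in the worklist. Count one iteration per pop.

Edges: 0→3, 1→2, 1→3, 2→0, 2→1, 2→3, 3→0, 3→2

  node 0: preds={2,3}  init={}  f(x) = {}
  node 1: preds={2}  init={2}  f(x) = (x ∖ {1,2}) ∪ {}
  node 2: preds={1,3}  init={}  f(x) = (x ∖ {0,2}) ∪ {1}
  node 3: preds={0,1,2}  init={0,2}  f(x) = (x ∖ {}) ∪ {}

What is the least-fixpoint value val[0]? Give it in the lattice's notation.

Worklist (7 pops):
  #1 pop 0: in={0,2} → {} (no change)
  #2 pop 1: in={} → {2} (no change)
  #3 pop 2: in={0,2} → {1} (was {}); enqueue [0,1]
  #4 pop 3: in={1,2} → {0,1,2} (was {0,2}); enqueue [2]
  #5 pop 0: in={0,1,2} → {} (no change)
  #6 pop 1: in={1} → {2} (no change)
  #7 pop 2: in={0,1,2} → {1} (no change)

Fixpoint:
  val[0] = {}
  val[1] = {2}
  val[2] = {1}
  val[3] = {0,1,2}

{}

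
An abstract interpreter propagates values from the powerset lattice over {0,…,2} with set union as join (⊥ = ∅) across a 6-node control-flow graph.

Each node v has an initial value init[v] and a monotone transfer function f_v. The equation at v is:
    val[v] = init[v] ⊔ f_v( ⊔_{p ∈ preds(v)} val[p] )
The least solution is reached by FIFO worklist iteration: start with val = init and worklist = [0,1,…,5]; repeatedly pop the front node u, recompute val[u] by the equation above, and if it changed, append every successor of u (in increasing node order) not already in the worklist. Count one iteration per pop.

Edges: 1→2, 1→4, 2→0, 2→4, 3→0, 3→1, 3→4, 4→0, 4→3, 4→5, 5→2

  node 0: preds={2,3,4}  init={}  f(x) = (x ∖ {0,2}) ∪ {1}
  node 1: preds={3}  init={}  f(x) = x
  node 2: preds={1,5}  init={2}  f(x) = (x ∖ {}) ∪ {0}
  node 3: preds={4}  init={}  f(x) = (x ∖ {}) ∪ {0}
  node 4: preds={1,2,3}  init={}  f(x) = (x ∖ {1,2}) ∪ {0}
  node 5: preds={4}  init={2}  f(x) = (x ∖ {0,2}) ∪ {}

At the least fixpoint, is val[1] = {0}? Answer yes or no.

Trace (11 dequeues):
  [1] u=0 | in {2} | out {1} | prev {} | push {}
  [2] u=1 | in {} | out {} | ==
  [3] u=2 | in {2} | out {0,2} | prev {2} | push {0}
  [4] u=3 | in {} | out {0} | prev {} | push {1}
  [5] u=4 | in {0,2} | out {0} | prev {} | push {3}
  [6] u=5 | in {0} | out {2} | ==
  [7] u=0 | in {0,2} | out {1} | ==
  [8] u=1 | in {0} | out {0} | prev {} | push {2,4}
  [9] u=3 | in {0} | out {0} | ==
  [10] u=2 | in {0,2} | out {0,2} | ==
  [11] u=4 | in {0,2} | out {0} | ==

Converged values:
  [0] {1}
  [1] {0}
  [2] {0,2}
  [3] {0}
  [4] {0}
  [5] {2}

yes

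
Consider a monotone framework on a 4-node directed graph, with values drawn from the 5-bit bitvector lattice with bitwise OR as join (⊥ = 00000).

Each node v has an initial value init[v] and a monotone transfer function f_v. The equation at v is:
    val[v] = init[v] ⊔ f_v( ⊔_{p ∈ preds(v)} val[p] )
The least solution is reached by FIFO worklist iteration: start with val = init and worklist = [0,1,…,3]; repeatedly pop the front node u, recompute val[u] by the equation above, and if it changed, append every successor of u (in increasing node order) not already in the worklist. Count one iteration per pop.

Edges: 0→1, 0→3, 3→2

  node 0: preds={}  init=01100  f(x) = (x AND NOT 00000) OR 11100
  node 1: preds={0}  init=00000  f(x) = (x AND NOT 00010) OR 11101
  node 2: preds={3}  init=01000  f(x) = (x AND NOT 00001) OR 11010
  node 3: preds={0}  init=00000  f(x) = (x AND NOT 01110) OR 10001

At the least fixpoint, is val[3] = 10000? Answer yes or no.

Worklist (5 pops):
  #1 pop 0: in=00000 → 11100 (was 01100); enqueue []
  #2 pop 1: in=11100 → 11101 (was 00000); enqueue []
  #3 pop 2: in=00000 → 11010 (was 01000); enqueue []
  #4 pop 3: in=11100 → 10001 (was 00000); enqueue [2]
  #5 pop 2: in=10001 → 11010 (no change)

Fixpoint:
  val[0] = 11100
  val[1] = 11101
  val[2] = 11010
  val[3] = 10001

no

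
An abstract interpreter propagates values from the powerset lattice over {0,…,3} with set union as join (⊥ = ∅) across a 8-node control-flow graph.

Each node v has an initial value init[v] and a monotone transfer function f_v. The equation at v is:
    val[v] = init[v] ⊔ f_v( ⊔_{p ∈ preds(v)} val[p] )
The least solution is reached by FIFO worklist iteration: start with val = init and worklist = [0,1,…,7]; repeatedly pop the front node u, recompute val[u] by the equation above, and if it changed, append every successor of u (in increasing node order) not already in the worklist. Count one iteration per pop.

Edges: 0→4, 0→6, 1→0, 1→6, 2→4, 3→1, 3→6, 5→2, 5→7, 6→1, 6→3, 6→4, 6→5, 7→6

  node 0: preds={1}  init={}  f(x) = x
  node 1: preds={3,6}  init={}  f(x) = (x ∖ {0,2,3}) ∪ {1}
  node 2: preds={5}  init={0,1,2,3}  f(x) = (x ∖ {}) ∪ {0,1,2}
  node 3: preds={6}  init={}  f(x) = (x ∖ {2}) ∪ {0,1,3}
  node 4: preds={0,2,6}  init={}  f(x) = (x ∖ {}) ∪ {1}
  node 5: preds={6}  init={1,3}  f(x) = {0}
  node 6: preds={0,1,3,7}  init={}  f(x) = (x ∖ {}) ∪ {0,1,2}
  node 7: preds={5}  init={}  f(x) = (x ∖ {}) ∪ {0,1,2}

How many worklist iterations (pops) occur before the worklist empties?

Worklist (15 pops):
  #1 pop 0: in={} → {} (no change)
  #2 pop 1: in={} → {1} (was {}); enqueue [0]
  #3 pop 2: in={1,3} → {0,1,2,3} (no change)
  #4 pop 3: in={} → {0,1,3} (was {}); enqueue [1]
  #5 pop 4: in={0,1,2,3} → {0,1,2,3} (was {}); enqueue []
  #6 pop 5: in={} → {0,1,3} (was {1,3}); enqueue [2]
  #7 pop 6: in={0,1,3} → {0,1,2,3} (was {}); enqueue [3,4,5]
  #8 pop 7: in={0,1,3} → {0,1,2,3} (was {}); enqueue [6]
  #9 pop 0: in={1} → {1} (was {}); enqueue []
  #10 pop 1: in={0,1,2,3} → {1} (no change)
  #11 pop 2: in={0,1,3} → {0,1,2,3} (no change)
  #12 pop 3: in={0,1,2,3} → {0,1,3} (no change)
  #13 pop 4: in={0,1,2,3} → {0,1,2,3} (no change)
  #14 pop 5: in={0,1,2,3} → {0,1,3} (no change)
  #15 pop 6: in={0,1,2,3} → {0,1,2,3} (no change)

Fixpoint:
  val[0] = {1}
  val[1] = {1}
  val[2] = {0,1,2,3}
  val[3] = {0,1,3}
  val[4] = {0,1,2,3}
  val[5] = {0,1,3}
  val[6] = {0,1,2,3}
  val[7] = {0,1,2,3}

15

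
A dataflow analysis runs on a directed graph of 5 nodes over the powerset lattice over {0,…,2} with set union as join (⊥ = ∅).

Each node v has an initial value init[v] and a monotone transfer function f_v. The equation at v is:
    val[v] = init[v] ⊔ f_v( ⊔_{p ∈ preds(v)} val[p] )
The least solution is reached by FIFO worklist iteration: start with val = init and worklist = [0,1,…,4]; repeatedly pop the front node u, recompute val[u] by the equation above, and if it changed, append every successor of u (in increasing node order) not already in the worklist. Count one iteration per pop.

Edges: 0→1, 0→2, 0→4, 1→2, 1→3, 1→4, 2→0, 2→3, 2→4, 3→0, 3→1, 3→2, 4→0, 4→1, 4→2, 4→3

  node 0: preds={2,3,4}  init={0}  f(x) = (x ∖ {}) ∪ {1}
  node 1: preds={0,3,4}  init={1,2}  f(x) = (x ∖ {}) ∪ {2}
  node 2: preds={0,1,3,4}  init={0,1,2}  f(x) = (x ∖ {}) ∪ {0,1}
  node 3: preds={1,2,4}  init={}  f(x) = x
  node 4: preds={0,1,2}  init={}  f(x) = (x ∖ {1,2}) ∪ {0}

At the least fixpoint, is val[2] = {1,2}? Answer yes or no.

no

Iteration log — 9 steps:
  step 1. node 0  ⊔preds={0,1,2}  new={0,1,2}  old={0}  +wl: 
  step 2. node 1  ⊔preds={0,1,2}  new={0,1,2}  old={1,2}  +wl: 
  step 3. node 2  ⊔preds={0,1,2}  new={0,1,2}  stable
  step 4. node 3  ⊔preds={0,1,2}  new={0,1,2}  old={}  +wl: 0,1,2
  step 5. node 4  ⊔preds={0,1,2}  new={0}  old={}  +wl: 3
  step 6. node 0  ⊔preds={0,1,2}  new={0,1,2}  stable
  step 7. node 1  ⊔preds={0,1,2}  new={0,1,2}  stable
  step 8. node 2  ⊔preds={0,1,2}  new={0,1,2}  stable
  step 9. node 3  ⊔preds={0,1,2}  new={0,1,2}  stable

Least fixpoint reached:
  node 0: {0,1,2}
  node 1: {0,1,2}
  node 2: {0,1,2}
  node 3: {0,1,2}
  node 4: {0}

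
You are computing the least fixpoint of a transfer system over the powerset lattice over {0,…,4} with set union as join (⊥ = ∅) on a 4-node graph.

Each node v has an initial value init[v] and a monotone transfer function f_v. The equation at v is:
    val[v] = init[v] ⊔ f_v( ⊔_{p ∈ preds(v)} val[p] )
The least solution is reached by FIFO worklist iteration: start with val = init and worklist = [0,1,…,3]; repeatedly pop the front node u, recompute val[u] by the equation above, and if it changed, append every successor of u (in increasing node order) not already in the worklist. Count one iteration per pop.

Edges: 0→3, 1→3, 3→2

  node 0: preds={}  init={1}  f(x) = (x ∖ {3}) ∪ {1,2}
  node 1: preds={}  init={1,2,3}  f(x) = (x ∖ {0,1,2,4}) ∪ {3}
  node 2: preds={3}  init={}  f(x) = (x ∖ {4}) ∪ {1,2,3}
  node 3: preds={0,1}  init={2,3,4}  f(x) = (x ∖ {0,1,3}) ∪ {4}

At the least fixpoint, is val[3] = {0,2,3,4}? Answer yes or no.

no

Trace (4 dequeues):
  [1] u=0 | in {} | out {1,2} | prev {1} | push {}
  [2] u=1 | in {} | out {1,2,3} | ==
  [3] u=2 | in {2,3,4} | out {1,2,3} | prev {} | push {}
  [4] u=3 | in {1,2,3} | out {2,3,4} | ==

Converged values:
  [0] {1,2}
  [1] {1,2,3}
  [2] {1,2,3}
  [3] {2,3,4}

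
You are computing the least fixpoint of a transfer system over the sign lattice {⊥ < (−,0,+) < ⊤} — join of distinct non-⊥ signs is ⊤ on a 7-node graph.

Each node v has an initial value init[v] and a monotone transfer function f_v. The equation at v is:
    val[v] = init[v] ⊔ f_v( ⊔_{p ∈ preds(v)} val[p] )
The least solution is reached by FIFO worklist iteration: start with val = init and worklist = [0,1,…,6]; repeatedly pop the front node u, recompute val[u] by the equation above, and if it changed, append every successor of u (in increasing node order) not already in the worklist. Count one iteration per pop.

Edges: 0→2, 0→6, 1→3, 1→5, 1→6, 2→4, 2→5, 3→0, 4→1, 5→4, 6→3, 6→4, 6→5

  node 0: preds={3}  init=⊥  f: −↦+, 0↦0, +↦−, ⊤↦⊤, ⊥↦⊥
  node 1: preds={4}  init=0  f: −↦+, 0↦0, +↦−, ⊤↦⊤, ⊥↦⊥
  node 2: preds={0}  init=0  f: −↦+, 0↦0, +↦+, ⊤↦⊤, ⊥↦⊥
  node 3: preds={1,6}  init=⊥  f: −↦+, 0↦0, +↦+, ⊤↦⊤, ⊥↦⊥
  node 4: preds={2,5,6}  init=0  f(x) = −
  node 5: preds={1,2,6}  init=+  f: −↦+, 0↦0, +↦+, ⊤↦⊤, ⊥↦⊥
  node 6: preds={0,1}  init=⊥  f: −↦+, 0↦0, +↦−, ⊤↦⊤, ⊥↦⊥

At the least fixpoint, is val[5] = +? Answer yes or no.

Trace (22 dequeues):
  [1] u=0 | in ⊥ | out ⊥ | ==
  [2] u=1 | in 0 | out 0 | ==
  [3] u=2 | in ⊥ | out 0 | ==
  [4] u=3 | in 0 | out 0 | prev ⊥ | push {0}
  [5] u=4 | in ⊤ | out ⊤ | prev 0 | push {1}
  [6] u=5 | in 0 | out ⊤ | prev + | push {4}
  [7] u=6 | in 0 | out 0 | prev ⊥ | push {3,5}
  [8] u=0 | in 0 | out 0 | prev ⊥ | push {2,6}
  [9] u=1 | in ⊤ | out ⊤ | prev 0 | push {}
  [10] u=4 | in ⊤ | out ⊤ | ==
  [11] u=3 | in ⊤ | out ⊤ | prev 0 | push {0}
  [12] u=5 | in ⊤ | out ⊤ | ==
  [13] u=2 | in 0 | out 0 | ==
  [14] u=6 | in ⊤ | out ⊤ | prev 0 | push {3,4,5}
  [15] u=0 | in ⊤ | out ⊤ | prev 0 | push {2,6}
  [16] u=3 | in ⊤ | out ⊤ | ==
  [17] u=4 | in ⊤ | out ⊤ | ==
  [18] u=5 | in ⊤ | out ⊤ | ==
  [19] u=2 | in ⊤ | out ⊤ | prev 0 | push {4,5}
  [20] u=6 | in ⊤ | out ⊤ | ==
  [21] u=4 | in ⊤ | out ⊤ | ==
  [22] u=5 | in ⊤ | out ⊤ | ==

Converged values:
  [0] ⊤
  [1] ⊤
  [2] ⊤
  [3] ⊤
  [4] ⊤
  [5] ⊤
  [6] ⊤

no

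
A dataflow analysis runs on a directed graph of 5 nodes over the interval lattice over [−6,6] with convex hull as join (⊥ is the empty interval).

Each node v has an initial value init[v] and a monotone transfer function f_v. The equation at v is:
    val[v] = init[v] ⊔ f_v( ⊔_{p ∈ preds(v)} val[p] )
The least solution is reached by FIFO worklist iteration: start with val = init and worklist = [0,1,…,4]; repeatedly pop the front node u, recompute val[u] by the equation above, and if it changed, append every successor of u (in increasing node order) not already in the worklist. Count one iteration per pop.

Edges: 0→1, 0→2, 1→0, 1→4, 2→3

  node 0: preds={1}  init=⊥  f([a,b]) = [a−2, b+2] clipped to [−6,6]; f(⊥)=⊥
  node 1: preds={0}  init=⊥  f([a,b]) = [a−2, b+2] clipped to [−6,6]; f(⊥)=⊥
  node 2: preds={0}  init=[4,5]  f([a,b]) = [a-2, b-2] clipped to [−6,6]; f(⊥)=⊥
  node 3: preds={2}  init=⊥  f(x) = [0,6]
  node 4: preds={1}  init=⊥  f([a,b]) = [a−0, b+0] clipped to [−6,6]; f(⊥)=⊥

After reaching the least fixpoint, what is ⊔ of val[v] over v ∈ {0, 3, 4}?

Trace (5 dequeues):
  [1] u=0 | in ⊥ | out ⊥ | ==
  [2] u=1 | in ⊥ | out ⊥ | ==
  [3] u=2 | in ⊥ | out [4,5] | ==
  [4] u=3 | in [4,5] | out [0,6] | prev ⊥ | push {}
  [5] u=4 | in ⊥ | out ⊥ | ==

Converged values:
  [0] ⊥
  [1] ⊥
  [2] [4,5]
  [3] [0,6]
  [4] ⊥

[0,6]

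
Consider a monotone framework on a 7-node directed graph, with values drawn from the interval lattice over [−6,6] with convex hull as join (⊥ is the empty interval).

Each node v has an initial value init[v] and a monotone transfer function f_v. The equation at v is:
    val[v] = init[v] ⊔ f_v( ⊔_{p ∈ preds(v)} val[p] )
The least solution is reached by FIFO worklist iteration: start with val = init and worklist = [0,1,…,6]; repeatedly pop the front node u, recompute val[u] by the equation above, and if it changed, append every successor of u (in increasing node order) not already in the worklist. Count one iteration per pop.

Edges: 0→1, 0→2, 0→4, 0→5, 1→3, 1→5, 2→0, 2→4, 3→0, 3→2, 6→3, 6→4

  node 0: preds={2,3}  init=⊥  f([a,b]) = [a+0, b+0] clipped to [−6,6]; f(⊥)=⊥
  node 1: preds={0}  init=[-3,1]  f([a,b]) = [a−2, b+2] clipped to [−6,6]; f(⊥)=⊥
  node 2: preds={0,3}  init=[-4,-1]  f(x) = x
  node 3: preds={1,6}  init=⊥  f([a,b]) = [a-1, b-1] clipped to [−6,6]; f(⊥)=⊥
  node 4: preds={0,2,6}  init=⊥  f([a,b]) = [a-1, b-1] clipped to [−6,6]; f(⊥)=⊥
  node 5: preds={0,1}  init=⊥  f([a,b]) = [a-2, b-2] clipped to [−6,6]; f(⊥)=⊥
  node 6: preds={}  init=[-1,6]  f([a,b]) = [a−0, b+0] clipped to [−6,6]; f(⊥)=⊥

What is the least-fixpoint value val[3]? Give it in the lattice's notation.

Worklist (14 pops):
  #1 pop 0: in=[-4,-1] → [-4,-1] (was ⊥); enqueue []
  #2 pop 1: in=[-4,-1] → [-6,1] (was [-3,1]); enqueue []
  #3 pop 2: in=[-4,-1] → [-4,-1] (no change)
  #4 pop 3: in=[-6,6] → [-6,5] (was ⊥); enqueue [0,2]
  #5 pop 4: in=[-4,6] → [-5,5] (was ⊥); enqueue []
  #6 pop 5: in=[-6,1] → [-6,-1] (was ⊥); enqueue []
  #7 pop 6: in=⊥ → [-1,6] (no change)
  #8 pop 0: in=[-6,5] → [-6,5] (was [-4,-1]); enqueue [1,4,5]
  #9 pop 2: in=[-6,5] → [-6,5] (was [-4,-1]); enqueue [0]
  #10 pop 1: in=[-6,5] → [-6,6] (was [-6,1]); enqueue [3]
  #11 pop 4: in=[-6,6] → [-6,5] (was [-5,5]); enqueue []
  #12 pop 5: in=[-6,6] → [-6,4] (was [-6,-1]); enqueue []
  #13 pop 0: in=[-6,5] → [-6,5] (no change)
  #14 pop 3: in=[-6,6] → [-6,5] (no change)

Fixpoint:
  val[0] = [-6,5]
  val[1] = [-6,6]
  val[2] = [-6,5]
  val[3] = [-6,5]
  val[4] = [-6,5]
  val[5] = [-6,4]
  val[6] = [-1,6]

[-6,5]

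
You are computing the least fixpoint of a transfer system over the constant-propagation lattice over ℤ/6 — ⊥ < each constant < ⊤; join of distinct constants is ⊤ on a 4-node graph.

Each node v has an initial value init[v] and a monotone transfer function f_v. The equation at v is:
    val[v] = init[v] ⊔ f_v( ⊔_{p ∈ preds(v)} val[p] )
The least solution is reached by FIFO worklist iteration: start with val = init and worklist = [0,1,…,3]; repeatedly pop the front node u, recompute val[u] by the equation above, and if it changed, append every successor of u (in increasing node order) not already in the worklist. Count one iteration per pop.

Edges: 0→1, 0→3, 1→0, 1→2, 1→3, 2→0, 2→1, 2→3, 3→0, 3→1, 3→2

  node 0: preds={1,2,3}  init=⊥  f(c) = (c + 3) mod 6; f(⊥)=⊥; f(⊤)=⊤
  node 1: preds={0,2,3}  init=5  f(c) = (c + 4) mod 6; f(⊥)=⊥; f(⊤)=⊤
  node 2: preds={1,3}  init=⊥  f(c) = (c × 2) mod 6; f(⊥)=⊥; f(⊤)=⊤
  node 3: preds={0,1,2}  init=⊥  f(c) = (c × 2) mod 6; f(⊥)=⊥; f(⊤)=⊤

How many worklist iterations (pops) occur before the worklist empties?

Iteration log — 8 steps:
  step 1. node 0  ⊔preds=5  new=2  old=⊥  +wl: 
  step 2. node 1  ⊔preds=2  new=⊤  old=5  +wl: 0
  step 3. node 2  ⊔preds=⊤  new=⊤  old=⊥  +wl: 1
  step 4. node 3  ⊔preds=⊤  new=⊤  old=⊥  +wl: 2
  step 5. node 0  ⊔preds=⊤  new=⊤  old=2  +wl: 3
  step 6. node 1  ⊔preds=⊤  new=⊤  stable
  step 7. node 2  ⊔preds=⊤  new=⊤  stable
  step 8. node 3  ⊔preds=⊤  new=⊤  stable

Least fixpoint reached:
  node 0: ⊤
  node 1: ⊤
  node 2: ⊤
  node 3: ⊤

8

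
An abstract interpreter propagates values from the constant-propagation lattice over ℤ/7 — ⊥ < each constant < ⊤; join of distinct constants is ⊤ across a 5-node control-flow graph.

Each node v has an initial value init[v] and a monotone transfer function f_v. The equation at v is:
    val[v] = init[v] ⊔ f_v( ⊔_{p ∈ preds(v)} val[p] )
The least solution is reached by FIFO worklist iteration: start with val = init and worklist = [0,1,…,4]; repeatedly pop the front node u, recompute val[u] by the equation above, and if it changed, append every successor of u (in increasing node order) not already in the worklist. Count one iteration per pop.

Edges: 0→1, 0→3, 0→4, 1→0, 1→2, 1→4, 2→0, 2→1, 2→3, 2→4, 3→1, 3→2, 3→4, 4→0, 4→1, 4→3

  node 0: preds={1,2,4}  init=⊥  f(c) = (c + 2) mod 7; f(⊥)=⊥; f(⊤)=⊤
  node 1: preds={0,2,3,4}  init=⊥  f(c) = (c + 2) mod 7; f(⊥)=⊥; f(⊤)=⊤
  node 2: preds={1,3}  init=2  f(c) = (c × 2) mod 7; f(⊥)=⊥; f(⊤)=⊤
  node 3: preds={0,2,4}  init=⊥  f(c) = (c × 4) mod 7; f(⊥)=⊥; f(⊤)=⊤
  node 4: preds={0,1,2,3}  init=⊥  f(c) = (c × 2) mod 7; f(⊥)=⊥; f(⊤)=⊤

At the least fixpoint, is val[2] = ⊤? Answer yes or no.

yes

Iteration log — 10 steps:
  step 1. node 0  ⊔preds=2  new=4  old=⊥  +wl: 
  step 2. node 1  ⊔preds=⊤  new=⊤  old=⊥  +wl: 0
  step 3. node 2  ⊔preds=⊤  new=⊤  old=2  +wl: 1
  step 4. node 3  ⊔preds=⊤  new=⊤  old=⊥  +wl: 2
  step 5. node 4  ⊔preds=⊤  new=⊤  old=⊥  +wl: 3
  step 6. node 0  ⊔preds=⊤  new=⊤  old=4  +wl: 4
  step 7. node 1  ⊔preds=⊤  new=⊤  stable
  step 8. node 2  ⊔preds=⊤  new=⊤  stable
  step 9. node 3  ⊔preds=⊤  new=⊤  stable
  step 10. node 4  ⊔preds=⊤  new=⊤  stable

Least fixpoint reached:
  node 0: ⊤
  node 1: ⊤
  node 2: ⊤
  node 3: ⊤
  node 4: ⊤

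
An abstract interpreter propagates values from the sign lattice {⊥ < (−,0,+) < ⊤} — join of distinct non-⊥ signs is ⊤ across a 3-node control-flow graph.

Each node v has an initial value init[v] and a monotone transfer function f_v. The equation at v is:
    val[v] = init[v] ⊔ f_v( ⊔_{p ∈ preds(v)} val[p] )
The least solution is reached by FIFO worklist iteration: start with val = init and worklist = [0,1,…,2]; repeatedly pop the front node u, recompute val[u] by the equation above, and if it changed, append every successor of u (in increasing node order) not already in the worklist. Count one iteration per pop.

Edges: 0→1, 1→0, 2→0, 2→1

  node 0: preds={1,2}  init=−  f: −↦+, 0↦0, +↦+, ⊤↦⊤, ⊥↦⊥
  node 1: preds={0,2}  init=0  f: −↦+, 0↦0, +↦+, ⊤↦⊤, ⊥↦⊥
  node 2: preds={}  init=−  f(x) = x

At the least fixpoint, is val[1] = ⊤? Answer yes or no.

Worklist (4 pops):
  #1 pop 0: in=⊤ → ⊤ (was −); enqueue []
  #2 pop 1: in=⊤ → ⊤ (was 0); enqueue [0]
  #3 pop 2: in=⊥ → − (no change)
  #4 pop 0: in=⊤ → ⊤ (no change)

Fixpoint:
  val[0] = ⊤
  val[1] = ⊤
  val[2] = −

yes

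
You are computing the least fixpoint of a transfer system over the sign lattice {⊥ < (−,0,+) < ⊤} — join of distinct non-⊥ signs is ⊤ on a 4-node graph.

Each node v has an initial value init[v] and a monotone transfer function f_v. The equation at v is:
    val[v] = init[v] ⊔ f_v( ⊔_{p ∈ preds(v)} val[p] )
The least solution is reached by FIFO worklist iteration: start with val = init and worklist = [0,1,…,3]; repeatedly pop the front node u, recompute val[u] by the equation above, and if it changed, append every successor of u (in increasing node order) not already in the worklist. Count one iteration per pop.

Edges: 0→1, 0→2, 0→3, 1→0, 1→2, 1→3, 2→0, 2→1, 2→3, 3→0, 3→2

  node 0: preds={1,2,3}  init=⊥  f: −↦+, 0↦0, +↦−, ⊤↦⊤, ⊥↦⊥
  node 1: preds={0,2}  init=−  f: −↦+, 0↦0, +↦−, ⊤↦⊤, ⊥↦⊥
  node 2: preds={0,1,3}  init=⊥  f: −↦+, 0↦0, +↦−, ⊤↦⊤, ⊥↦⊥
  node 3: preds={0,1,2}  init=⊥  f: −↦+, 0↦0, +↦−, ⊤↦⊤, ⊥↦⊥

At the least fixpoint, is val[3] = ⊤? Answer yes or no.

Trace (9 dequeues):
  [1] u=0 | in − | out + | prev ⊥ | push {}
  [2] u=1 | in + | out − | ==
  [3] u=2 | in ⊤ | out ⊤ | prev ⊥ | push {0,1}
  [4] u=3 | in ⊤ | out ⊤ | prev ⊥ | push {2}
  [5] u=0 | in ⊤ | out ⊤ | prev + | push {3}
  [6] u=1 | in ⊤ | out ⊤ | prev − | push {0}
  [7] u=2 | in ⊤ | out ⊤ | ==
  [8] u=3 | in ⊤ | out ⊤ | ==
  [9] u=0 | in ⊤ | out ⊤ | ==

Converged values:
  [0] ⊤
  [1] ⊤
  [2] ⊤
  [3] ⊤

yes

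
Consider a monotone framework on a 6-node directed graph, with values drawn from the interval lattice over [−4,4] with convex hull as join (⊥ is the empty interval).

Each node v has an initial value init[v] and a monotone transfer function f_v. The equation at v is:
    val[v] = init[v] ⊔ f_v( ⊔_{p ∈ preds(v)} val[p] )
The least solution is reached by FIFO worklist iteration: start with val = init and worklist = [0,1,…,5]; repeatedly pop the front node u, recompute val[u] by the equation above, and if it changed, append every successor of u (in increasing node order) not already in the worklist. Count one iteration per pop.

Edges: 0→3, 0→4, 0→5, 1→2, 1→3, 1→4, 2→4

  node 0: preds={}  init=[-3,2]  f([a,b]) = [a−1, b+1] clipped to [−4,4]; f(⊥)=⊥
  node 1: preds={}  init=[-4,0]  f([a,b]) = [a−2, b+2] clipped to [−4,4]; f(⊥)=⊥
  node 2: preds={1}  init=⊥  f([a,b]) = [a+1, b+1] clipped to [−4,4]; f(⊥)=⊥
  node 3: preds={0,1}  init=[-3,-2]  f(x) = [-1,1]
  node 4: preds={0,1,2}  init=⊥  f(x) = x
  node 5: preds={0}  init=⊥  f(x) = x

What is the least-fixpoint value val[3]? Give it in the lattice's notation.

Trace (6 dequeues):
  [1] u=0 | in ⊥ | out [-3,2] | ==
  [2] u=1 | in ⊥ | out [-4,0] | ==
  [3] u=2 | in [-4,0] | out [-3,1] | prev ⊥ | push {}
  [4] u=3 | in [-4,2] | out [-3,1] | prev [-3,-2] | push {}
  [5] u=4 | in [-4,2] | out [-4,2] | prev ⊥ | push {}
  [6] u=5 | in [-3,2] | out [-3,2] | prev ⊥ | push {}

Converged values:
  [0] [-3,2]
  [1] [-4,0]
  [2] [-3,1]
  [3] [-3,1]
  [4] [-4,2]
  [5] [-3,2]

[-3,1]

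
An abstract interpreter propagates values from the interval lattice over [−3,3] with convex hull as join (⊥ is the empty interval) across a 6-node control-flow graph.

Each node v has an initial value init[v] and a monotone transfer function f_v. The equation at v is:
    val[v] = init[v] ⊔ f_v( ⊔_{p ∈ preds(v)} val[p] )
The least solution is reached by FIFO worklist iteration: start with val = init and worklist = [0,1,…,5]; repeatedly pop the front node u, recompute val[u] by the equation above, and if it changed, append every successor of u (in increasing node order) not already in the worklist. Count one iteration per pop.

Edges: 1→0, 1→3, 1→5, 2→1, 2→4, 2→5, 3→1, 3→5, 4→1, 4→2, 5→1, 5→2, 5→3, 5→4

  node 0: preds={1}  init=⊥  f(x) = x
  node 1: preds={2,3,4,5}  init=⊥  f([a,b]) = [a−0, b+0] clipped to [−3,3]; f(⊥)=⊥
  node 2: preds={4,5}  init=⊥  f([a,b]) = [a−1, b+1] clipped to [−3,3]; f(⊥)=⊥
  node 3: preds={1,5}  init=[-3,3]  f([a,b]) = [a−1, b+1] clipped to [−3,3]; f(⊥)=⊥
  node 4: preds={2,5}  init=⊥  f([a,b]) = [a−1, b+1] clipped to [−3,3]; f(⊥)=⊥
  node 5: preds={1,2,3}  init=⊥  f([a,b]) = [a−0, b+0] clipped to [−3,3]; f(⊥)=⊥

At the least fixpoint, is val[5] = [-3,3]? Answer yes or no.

yes

Iteration log — 14 steps:
  step 1. node 0  ⊔preds=⊥  new=⊥  stable
  step 2. node 1  ⊔preds=[-3,3]  new=[-3,3]  old=⊥  +wl: 0
  step 3. node 2  ⊔preds=⊥  new=⊥  stable
  step 4. node 3  ⊔preds=[-3,3]  new=[-3,3]  stable
  step 5. node 4  ⊔preds=⊥  new=⊥  stable
  step 6. node 5  ⊔preds=[-3,3]  new=[-3,3]  old=⊥  +wl: 1,2,3,4
  step 7. node 0  ⊔preds=[-3,3]  new=[-3,3]  old=⊥  +wl: 
  step 8. node 1  ⊔preds=[-3,3]  new=[-3,3]  stable
  step 9. node 2  ⊔preds=[-3,3]  new=[-3,3]  old=⊥  +wl: 1,5
  step 10. node 3  ⊔preds=[-3,3]  new=[-3,3]  stable
  step 11. node 4  ⊔preds=[-3,3]  new=[-3,3]  old=⊥  +wl: 2
  step 12. node 1  ⊔preds=[-3,3]  new=[-3,3]  stable
  step 13. node 5  ⊔preds=[-3,3]  new=[-3,3]  stable
  step 14. node 2  ⊔preds=[-3,3]  new=[-3,3]  stable

Least fixpoint reached:
  node 0: [-3,3]
  node 1: [-3,3]
  node 2: [-3,3]
  node 3: [-3,3]
  node 4: [-3,3]
  node 5: [-3,3]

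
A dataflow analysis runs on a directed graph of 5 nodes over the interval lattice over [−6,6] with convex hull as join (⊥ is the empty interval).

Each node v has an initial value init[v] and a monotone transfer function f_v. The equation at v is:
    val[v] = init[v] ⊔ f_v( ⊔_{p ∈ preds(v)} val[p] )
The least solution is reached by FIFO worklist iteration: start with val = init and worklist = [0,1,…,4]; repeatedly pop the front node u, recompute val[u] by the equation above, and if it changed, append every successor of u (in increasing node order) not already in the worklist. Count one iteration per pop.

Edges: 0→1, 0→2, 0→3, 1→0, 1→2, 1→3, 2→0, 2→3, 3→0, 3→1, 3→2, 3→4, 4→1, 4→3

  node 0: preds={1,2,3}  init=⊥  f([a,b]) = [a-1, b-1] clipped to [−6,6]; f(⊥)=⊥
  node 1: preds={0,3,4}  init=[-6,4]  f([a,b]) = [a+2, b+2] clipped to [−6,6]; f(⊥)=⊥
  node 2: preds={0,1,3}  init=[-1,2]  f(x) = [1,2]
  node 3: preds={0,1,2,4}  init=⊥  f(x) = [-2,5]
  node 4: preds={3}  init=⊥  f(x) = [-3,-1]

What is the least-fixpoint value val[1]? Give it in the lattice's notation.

[-6,6]

Iteration log — 13 steps:
  step 1. node 0  ⊔preds=[-6,4]  new=[-6,3]  old=⊥  +wl: 
  step 2. node 1  ⊔preds=[-6,3]  new=[-6,5]  old=[-6,4]  +wl: 0
  step 3. node 2  ⊔preds=[-6,5]  new=[-1,2]  stable
  step 4. node 3  ⊔preds=[-6,5]  new=[-2,5]  old=⊥  +wl: 1,2
  step 5. node 4  ⊔preds=[-2,5]  new=[-3,-1]  old=⊥  +wl: 3
  step 6. node 0  ⊔preds=[-6,5]  new=[-6,4]  old=[-6,3]  +wl: 
  step 7. node 1  ⊔preds=[-6,5]  new=[-6,6]  old=[-6,5]  +wl: 0
  step 8. node 2  ⊔preds=[-6,6]  new=[-1,2]  stable
  step 9. node 3  ⊔preds=[-6,6]  new=[-2,5]  stable
  step 10. node 0  ⊔preds=[-6,6]  new=[-6,5]  old=[-6,4]  +wl: 1,2,3
  step 11. node 1  ⊔preds=[-6,5]  new=[-6,6]  stable
  step 12. node 2  ⊔preds=[-6,6]  new=[-1,2]  stable
  step 13. node 3  ⊔preds=[-6,6]  new=[-2,5]  stable

Least fixpoint reached:
  node 0: [-6,5]
  node 1: [-6,6]
  node 2: [-1,2]
  node 3: [-2,5]
  node 4: [-3,-1]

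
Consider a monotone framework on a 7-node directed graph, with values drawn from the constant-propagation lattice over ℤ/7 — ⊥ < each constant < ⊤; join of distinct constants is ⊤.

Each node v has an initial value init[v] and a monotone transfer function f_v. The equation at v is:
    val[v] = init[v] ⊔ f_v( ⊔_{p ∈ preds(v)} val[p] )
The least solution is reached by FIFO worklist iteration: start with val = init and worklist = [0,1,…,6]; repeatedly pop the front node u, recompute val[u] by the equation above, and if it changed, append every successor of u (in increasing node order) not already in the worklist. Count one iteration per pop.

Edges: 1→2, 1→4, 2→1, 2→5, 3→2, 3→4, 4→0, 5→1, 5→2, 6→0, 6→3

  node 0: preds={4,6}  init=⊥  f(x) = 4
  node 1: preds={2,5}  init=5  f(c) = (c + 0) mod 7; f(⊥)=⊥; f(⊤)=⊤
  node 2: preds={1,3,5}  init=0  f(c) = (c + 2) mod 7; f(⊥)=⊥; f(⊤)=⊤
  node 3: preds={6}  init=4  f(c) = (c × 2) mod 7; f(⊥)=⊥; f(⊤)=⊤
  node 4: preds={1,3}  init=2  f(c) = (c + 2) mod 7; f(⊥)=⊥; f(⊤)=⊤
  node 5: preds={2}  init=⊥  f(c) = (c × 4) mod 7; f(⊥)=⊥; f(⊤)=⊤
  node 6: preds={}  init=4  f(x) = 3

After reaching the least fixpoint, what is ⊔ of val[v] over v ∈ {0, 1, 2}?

Worklist (11 pops):
  #1 pop 0: in=⊤ → 4 (was ⊥); enqueue []
  #2 pop 1: in=0 → ⊤ (was 5); enqueue []
  #3 pop 2: in=⊤ → ⊤ (was 0); enqueue [1]
  #4 pop 3: in=4 → ⊤ (was 4); enqueue [2]
  #5 pop 4: in=⊤ → ⊤ (was 2); enqueue [0]
  #6 pop 5: in=⊤ → ⊤ (was ⊥); enqueue []
  #7 pop 6: in=⊥ → ⊤ (was 4); enqueue [3]
  #8 pop 1: in=⊤ → ⊤ (no change)
  #9 pop 2: in=⊤ → ⊤ (no change)
  #10 pop 0: in=⊤ → 4 (no change)
  #11 pop 3: in=⊤ → ⊤ (no change)

Fixpoint:
  val[0] = 4
  val[1] = ⊤
  val[2] = ⊤
  val[3] = ⊤
  val[4] = ⊤
  val[5] = ⊤
  val[6] = ⊤

⊤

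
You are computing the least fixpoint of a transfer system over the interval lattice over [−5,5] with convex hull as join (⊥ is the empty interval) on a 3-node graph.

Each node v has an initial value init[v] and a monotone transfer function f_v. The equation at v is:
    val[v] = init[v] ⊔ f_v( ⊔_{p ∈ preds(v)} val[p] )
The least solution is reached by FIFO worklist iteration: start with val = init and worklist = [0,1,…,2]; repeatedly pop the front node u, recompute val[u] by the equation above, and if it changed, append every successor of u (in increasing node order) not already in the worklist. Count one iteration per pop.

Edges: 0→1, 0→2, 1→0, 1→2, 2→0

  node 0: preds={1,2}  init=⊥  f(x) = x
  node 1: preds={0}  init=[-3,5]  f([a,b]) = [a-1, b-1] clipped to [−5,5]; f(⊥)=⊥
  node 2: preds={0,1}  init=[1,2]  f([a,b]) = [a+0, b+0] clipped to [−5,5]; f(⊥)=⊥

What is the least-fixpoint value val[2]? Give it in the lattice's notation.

[-5,5]

Trace (9 dequeues):
  [1] u=0 | in [-3,5] | out [-3,5] | prev ⊥ | push {}
  [2] u=1 | in [-3,5] | out [-4,5] | prev [-3,5] | push {0}
  [3] u=2 | in [-4,5] | out [-4,5] | prev [1,2] | push {}
  [4] u=0 | in [-4,5] | out [-4,5] | prev [-3,5] | push {1,2}
  [5] u=1 | in [-4,5] | out [-5,5] | prev [-4,5] | push {0}
  [6] u=2 | in [-5,5] | out [-5,5] | prev [-4,5] | push {}
  [7] u=0 | in [-5,5] | out [-5,5] | prev [-4,5] | push {1,2}
  [8] u=1 | in [-5,5] | out [-5,5] | ==
  [9] u=2 | in [-5,5] | out [-5,5] | ==

Converged values:
  [0] [-5,5]
  [1] [-5,5]
  [2] [-5,5]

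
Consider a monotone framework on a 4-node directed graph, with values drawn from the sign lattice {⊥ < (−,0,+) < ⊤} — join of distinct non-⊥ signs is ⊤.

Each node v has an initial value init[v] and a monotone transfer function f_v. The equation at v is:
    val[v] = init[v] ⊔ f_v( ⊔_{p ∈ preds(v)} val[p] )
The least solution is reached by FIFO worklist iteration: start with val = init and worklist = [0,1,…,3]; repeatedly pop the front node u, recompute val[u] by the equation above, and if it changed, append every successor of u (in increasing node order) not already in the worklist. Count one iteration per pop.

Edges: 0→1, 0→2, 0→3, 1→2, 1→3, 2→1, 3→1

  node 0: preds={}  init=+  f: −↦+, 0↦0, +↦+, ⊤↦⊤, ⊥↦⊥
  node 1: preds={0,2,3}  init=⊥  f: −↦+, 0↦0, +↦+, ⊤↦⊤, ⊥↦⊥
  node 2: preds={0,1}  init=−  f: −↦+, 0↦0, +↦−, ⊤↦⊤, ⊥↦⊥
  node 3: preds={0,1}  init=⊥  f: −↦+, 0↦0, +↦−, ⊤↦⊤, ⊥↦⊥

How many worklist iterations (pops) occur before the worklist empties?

5

Iteration log — 5 steps:
  step 1. node 0  ⊔preds=⊥  new=+  stable
  step 2. node 1  ⊔preds=⊤  new=⊤  old=⊥  +wl: 
  step 3. node 2  ⊔preds=⊤  new=⊤  old=−  +wl: 1
  step 4. node 3  ⊔preds=⊤  new=⊤  old=⊥  +wl: 
  step 5. node 1  ⊔preds=⊤  new=⊤  stable

Least fixpoint reached:
  node 0: +
  node 1: ⊤
  node 2: ⊤
  node 3: ⊤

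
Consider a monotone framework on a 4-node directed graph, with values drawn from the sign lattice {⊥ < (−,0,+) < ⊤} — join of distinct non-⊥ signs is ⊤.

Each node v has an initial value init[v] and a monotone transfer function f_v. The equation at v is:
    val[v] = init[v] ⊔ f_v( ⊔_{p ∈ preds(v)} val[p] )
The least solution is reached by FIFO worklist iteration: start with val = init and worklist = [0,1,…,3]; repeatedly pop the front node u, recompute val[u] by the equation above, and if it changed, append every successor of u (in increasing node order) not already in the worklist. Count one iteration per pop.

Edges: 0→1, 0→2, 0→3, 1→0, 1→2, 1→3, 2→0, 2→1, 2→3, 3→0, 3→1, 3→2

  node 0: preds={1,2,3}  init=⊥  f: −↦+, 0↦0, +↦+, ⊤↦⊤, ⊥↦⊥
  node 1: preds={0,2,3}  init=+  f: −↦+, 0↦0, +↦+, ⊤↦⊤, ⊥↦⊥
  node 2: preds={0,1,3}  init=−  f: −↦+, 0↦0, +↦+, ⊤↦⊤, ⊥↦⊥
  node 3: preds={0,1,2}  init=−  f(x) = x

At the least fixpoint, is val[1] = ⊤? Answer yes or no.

Iteration log — 7 steps:
  step 1. node 0  ⊔preds=⊤  new=⊤  old=⊥  +wl: 
  step 2. node 1  ⊔preds=⊤  new=⊤  old=+  +wl: 0
  step 3. node 2  ⊔preds=⊤  new=⊤  old=−  +wl: 1
  step 4. node 3  ⊔preds=⊤  new=⊤  old=−  +wl: 2
  step 5. node 0  ⊔preds=⊤  new=⊤  stable
  step 6. node 1  ⊔preds=⊤  new=⊤  stable
  step 7. node 2  ⊔preds=⊤  new=⊤  stable

Least fixpoint reached:
  node 0: ⊤
  node 1: ⊤
  node 2: ⊤
  node 3: ⊤

yes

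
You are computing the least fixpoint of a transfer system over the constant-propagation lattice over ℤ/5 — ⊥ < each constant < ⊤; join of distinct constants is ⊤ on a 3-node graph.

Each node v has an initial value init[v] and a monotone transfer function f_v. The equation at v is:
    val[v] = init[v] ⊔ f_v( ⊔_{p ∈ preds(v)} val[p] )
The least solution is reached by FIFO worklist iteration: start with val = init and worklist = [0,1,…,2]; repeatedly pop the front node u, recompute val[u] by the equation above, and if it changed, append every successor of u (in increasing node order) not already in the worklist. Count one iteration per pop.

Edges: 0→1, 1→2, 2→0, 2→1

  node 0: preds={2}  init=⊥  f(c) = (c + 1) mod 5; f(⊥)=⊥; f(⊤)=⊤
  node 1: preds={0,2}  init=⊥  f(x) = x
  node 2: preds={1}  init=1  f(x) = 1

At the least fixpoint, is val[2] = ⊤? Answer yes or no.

no

Worklist (3 pops):
  #1 pop 0: in=1 → 2 (was ⊥); enqueue []
  #2 pop 1: in=⊤ → ⊤ (was ⊥); enqueue []
  #3 pop 2: in=⊤ → 1 (no change)

Fixpoint:
  val[0] = 2
  val[1] = ⊤
  val[2] = 1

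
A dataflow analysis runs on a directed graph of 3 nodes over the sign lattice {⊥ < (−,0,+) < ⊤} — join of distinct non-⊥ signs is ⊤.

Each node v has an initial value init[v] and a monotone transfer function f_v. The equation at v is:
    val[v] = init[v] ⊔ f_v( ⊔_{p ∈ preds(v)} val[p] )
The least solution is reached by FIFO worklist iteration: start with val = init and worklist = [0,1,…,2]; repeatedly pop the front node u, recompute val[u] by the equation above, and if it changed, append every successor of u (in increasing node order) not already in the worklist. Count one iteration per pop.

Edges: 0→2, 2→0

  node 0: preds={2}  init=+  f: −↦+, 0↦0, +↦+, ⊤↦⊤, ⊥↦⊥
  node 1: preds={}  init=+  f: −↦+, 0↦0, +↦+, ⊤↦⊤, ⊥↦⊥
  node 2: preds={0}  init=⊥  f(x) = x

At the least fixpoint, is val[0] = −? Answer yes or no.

no

Iteration log — 4 steps:
  step 1. node 0  ⊔preds=⊥  new=+  stable
  step 2. node 1  ⊔preds=⊥  new=+  stable
  step 3. node 2  ⊔preds=+  new=+  old=⊥  +wl: 0
  step 4. node 0  ⊔preds=+  new=+  stable

Least fixpoint reached:
  node 0: +
  node 1: +
  node 2: +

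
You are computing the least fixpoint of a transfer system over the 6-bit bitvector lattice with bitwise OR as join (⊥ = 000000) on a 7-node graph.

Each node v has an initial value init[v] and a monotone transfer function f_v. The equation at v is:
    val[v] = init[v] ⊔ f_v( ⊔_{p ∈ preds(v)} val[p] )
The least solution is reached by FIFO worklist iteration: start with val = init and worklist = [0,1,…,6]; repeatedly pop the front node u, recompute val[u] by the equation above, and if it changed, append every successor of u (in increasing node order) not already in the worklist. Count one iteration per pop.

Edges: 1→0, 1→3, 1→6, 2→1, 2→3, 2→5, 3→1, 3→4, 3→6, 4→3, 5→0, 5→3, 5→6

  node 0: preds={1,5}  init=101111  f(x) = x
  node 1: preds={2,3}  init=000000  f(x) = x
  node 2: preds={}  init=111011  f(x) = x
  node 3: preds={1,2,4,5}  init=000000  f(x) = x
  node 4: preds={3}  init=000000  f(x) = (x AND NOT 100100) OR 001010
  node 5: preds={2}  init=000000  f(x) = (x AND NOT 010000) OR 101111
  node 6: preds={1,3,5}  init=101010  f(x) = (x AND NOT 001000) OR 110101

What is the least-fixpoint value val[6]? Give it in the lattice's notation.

111111

Trace (15 dequeues):
  [1] u=0 | in 000000 | out 101111 | ==
  [2] u=1 | in 111011 | out 111011 | prev 000000 | push {0}
  [3] u=2 | in 000000 | out 111011 | ==
  [4] u=3 | in 111011 | out 111011 | prev 000000 | push {1}
  [5] u=4 | in 111011 | out 011011 | prev 000000 | push {3}
  [6] u=5 | in 111011 | out 101111 | prev 000000 | push {}
  [7] u=6 | in 111111 | out 111111 | prev 101010 | push {}
  [8] u=0 | in 111111 | out 111111 | prev 101111 | push {}
  [9] u=1 | in 111011 | out 111011 | ==
  [10] u=3 | in 111111 | out 111111 | prev 111011 | push {1,4,6}
  [11] u=1 | in 111111 | out 111111 | prev 111011 | push {0,3}
  [12] u=4 | in 111111 | out 011011 | ==
  [13] u=6 | in 111111 | out 111111 | ==
  [14] u=0 | in 111111 | out 111111 | ==
  [15] u=3 | in 111111 | out 111111 | ==

Converged values:
  [0] 111111
  [1] 111111
  [2] 111011
  [3] 111111
  [4] 011011
  [5] 101111
  [6] 111111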